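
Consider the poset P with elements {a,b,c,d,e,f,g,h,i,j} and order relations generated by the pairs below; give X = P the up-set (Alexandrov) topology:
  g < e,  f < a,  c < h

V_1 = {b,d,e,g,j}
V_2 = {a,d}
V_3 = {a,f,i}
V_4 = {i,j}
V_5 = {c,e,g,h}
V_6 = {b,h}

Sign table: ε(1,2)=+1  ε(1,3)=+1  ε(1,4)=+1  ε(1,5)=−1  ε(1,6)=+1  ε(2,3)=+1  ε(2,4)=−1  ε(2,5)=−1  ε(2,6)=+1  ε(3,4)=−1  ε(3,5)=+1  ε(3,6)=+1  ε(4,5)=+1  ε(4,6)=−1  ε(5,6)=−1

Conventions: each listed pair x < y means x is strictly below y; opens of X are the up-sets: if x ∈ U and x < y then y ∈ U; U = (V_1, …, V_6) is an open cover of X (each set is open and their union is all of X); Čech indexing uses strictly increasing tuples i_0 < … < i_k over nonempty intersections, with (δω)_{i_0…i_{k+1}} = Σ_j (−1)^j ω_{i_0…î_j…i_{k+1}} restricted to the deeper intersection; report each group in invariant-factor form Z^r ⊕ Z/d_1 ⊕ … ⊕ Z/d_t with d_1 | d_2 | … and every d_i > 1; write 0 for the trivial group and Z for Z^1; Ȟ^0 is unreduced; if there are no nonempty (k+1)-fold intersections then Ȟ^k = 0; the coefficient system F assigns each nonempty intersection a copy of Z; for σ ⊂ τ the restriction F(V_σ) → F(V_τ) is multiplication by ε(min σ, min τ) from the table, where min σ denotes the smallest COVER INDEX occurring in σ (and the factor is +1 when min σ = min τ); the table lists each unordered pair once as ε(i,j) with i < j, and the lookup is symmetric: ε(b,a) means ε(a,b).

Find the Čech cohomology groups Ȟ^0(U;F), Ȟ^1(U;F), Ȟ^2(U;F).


nerve simplices:
  V12={d} V14={j} V15={e,g} V16={b} V23={a} V34={i} V56={h}
C dims 6,7; δ0: rk 6, SNF 1^5·2
degree 0: 6−6−0 = 0 → Ȟ^0 ≅ 0
degree 1: 7−0−6 = 1 plus torsion [2] → Ȟ^1 ≅ Z ⊕ Z/2
degree 2: 0−0−0 = 0 → Ȟ^2 ≅ 0

Ȟ^0 ≅ 0; Ȟ^1 ≅ Z ⊕ Z/2; Ȟ^2 ≅ 0


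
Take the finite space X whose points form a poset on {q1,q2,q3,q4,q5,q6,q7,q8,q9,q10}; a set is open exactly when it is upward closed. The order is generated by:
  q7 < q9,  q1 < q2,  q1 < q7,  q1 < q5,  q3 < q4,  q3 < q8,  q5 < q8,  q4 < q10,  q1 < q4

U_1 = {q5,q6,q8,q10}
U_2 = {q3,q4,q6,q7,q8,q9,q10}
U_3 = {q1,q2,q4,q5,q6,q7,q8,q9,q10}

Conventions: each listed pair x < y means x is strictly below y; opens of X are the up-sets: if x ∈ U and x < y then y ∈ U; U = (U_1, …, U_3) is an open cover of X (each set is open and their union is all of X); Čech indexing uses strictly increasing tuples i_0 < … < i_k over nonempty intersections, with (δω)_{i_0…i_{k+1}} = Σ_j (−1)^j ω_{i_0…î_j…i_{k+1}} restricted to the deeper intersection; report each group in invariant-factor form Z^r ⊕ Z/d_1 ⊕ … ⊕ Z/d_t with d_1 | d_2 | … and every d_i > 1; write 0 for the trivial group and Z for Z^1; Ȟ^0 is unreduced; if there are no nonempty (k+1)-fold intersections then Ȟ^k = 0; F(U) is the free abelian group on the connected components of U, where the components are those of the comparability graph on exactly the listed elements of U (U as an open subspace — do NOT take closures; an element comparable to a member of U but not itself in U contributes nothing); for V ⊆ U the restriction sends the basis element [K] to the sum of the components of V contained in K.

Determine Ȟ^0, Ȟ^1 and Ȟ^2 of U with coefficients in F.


Ȟ^0 ≅ Z^2,  Ȟ^1 ≅ Z,  Ȟ^2 ≅ 0

intersection data:
  U12={q6,q8,q10} U13={q5,q6,q8,q10} U23={q4,q6,q7,q8,q9,q10}
  U123={q6,q8,q10}
components per intersection:
  U1: {q5,q8} {q6} {q10}
  U2: {q3,q4,q8,q10} {q6} {q7,q9}
  U3: {q1,q2,q4,q5,q7,q8,q9,q10} {q6}
  U12: {q6} {q8} {q10}
  U13: {q5,q8} {q6} {q10}
  U23: {q4,q10} {q6} {q7,q9} {q8}
  U123: {q6} {q8} {q10}
C dims 8,10,3; δ0: rk 6, SNF 1^6; δ1: rk 3, SNF 1^3
Ȟ^0 = (8 − 6) − 0 = 2, so Ȟ^0 ≅ Z^2
Ȟ^1 = (10 − 3) − 6 = 1, so Ȟ^1 ≅ Z
Ȟ^2 = (3 − 0) − 3 = 0, so Ȟ^2 ≅ 0


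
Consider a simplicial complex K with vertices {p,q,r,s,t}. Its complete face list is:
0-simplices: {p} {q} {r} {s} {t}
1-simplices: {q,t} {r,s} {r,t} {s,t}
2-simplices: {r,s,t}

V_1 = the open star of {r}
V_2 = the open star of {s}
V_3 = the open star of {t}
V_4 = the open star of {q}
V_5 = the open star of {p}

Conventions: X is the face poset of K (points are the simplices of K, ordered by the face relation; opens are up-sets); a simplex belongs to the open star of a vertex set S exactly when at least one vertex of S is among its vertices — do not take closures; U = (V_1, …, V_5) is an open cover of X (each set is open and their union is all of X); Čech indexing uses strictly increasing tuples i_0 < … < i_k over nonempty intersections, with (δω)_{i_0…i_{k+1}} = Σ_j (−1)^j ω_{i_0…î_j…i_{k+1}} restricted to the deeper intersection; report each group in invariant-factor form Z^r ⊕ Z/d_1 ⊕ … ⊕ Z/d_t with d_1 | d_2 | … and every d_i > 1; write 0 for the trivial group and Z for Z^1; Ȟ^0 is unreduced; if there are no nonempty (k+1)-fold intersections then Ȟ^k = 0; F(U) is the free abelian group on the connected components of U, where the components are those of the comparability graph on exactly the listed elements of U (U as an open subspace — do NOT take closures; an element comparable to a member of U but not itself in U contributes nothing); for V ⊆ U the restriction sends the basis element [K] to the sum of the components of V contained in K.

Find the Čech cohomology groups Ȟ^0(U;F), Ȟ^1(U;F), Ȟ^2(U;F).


Ȟ^0 = Z^2, Ȟ^1 = 0, Ȟ^2 = 0

intersection data:
  V1={{r},{r,s},{r,t},{r,s,t}} V2={{s},{r,s},{s,t},{r,s,t}} V3={{t},{q,t},{r,t},{s,t},{r,s,t}} V4={{q},{q,t}} V5={{p}}
  V12={{r,s},{r,s,t}} V13={{r,t},{r,s,t}} V23={{s,t},{r,s,t}} V34={{q,t}}
  V123={{r,s,t}}
components per intersection:
  V1: {{r},{r,s},{r,t},{r,s,t}}
  V2: {{s},{r,s},{s,t},{r,s,t}}
  V3: {{t},{q,t},{r,t},{s,t},{r,s,t}}
  V4: {{q},{q,t}}
  V5: {{p}}
  V12: {{r,s},{r,s,t}}
  V13: {{r,t},{r,s,t}}
  V23: {{s,t},{r,s,t}}
  V34: {{q,t}}
  V123: {{r,s,t}}
C dims 5,4,1; δ0: rk 3, SNF 1^3; δ1: rk 1, SNF 1^1
Ȟ^0 = (5 − 3) − 0 = 2, so Ȟ^0 ≅ Z^2
Ȟ^1 = (4 − 1) − 3 = 0, so Ȟ^1 ≅ 0
Ȟ^2 = (1 − 0) − 1 = 0, so Ȟ^2 ≅ 0


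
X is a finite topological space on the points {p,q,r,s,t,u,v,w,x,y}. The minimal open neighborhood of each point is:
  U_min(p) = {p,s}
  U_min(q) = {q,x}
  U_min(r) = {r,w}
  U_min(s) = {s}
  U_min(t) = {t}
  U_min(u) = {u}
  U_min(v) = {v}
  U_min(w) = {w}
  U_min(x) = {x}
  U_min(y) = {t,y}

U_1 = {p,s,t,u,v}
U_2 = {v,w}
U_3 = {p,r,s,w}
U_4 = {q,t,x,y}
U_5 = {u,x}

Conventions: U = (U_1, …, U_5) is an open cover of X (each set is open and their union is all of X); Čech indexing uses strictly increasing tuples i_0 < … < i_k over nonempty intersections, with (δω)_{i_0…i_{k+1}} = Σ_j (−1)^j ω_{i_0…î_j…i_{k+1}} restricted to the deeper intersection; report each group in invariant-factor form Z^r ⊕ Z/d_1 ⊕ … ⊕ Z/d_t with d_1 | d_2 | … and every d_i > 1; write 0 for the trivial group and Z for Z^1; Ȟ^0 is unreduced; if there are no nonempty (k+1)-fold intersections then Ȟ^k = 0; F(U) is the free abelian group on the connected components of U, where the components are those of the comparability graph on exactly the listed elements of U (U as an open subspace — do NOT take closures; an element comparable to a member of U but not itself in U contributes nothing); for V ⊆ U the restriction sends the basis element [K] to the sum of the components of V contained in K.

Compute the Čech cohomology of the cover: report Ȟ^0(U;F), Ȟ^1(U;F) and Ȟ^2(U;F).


Ȟ^0 = Z^6; Ȟ^1 = 0; Ȟ^2 = 0

intersection data:
  U12={v} U13={p,s} U14={t} U15={u} U23={w} U45={x}
components per intersection:
  U1: {p,s} {t} {u} {v}
  U2: {v} {w}
  U3: {p,s} {r,w}
  U4: {q,x} {t,y}
  U5: {u} {x}
  U12: {v}
  U13: {p,s}
  U14: {t}
  U15: {u}
  U23: {w}
  U45: {x}
C dims 12,6; δ0: rk 6, SNF 1^6
Ȟ^0 = (12 − 6) − 0 = 6, so Ȟ^0 ≅ Z^6
Ȟ^1 = (6 − 0) − 6 = 0, so Ȟ^1 ≅ 0
Ȟ^2 = (0 − 0) − 0 = 0, so Ȟ^2 ≅ 0


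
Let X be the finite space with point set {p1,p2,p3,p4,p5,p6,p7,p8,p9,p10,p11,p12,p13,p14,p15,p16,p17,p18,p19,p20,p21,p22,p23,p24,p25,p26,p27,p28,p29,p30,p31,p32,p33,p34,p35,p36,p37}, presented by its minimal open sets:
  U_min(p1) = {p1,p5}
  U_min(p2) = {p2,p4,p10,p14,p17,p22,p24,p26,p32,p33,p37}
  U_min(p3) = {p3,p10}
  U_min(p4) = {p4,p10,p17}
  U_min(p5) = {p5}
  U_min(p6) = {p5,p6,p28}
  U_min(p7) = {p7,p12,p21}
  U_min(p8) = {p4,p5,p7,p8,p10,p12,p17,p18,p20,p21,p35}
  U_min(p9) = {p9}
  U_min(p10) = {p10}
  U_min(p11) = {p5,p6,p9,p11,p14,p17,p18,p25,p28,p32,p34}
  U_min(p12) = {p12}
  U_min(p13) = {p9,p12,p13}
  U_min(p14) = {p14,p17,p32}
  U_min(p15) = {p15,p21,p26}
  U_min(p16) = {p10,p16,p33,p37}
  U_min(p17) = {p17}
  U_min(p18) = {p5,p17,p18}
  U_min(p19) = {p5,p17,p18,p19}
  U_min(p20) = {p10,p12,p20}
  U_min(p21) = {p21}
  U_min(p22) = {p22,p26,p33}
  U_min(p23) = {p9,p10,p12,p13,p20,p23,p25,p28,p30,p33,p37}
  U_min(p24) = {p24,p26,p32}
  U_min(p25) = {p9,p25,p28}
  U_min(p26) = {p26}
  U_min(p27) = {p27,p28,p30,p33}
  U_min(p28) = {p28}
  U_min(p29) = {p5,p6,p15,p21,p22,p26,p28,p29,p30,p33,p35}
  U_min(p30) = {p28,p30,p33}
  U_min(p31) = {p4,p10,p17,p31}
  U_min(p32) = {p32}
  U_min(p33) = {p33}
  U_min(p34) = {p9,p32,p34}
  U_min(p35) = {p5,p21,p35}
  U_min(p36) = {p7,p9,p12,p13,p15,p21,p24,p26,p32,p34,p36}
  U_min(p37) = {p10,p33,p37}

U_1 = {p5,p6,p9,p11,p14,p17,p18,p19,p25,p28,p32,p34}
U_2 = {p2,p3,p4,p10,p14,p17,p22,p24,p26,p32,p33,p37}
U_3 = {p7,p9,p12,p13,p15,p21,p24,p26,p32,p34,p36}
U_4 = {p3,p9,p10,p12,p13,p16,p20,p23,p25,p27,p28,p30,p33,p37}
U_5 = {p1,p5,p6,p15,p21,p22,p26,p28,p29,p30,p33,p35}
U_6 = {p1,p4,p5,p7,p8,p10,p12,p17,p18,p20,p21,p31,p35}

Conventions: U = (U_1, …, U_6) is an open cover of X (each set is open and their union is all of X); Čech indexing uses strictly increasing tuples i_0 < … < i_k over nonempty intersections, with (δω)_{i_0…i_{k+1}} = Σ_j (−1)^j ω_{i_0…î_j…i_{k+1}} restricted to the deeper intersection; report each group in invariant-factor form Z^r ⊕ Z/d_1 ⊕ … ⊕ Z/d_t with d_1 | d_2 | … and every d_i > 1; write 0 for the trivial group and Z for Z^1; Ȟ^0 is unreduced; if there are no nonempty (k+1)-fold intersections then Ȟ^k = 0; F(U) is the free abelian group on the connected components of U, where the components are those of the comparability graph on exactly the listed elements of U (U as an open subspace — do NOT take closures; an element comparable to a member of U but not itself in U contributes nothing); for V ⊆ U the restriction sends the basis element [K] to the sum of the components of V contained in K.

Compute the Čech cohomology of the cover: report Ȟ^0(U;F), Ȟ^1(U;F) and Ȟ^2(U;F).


Ȟ^0(U;F) ≅ Z, Ȟ^1(U;F) ≅ 0 and Ȟ^2(U;F) ≅ Z/2

nonempty overlaps:
  U12={p14,p17,p32} U13={p9,p32,p34} U14={p9,p25,p28} U15={p5,p6,p28} U16={p5,p17,p18} U23={p24,p26,p32} U24={p3,p10,p33,p37} U25={p22,p26,p33} U26={p4,p10,p17} U34={p9,p12,p13} U35={p15,p21,p26} U36={p7,p12,p21} U45={p28,p30,p33} U46={p10,p12,p20} U56={p1,p5,p21,p35}
  U123={p32} U126={p17} U134={p9} U145={p28} U156={p5} U235={p26} U245={p33} U246={p10} U346={p12} U356={p21}
components per intersection:
  U1: {p5,p6,p9,p11,p14,p17,p18,p19,p25,p28,p32,p34}
  U2: {p2,p3,p4,p10,p14,p17,p22,p24,p26,p32,p33,p37}
  U3: {p7,p9,p12,p13,p15,p21,p24,p26,p32,p34,p36}
  U4: {p3,p9,p10,p12,p13,p16,p20,p23,p25,p27,p28,p30,p33,p37}
  U5: {p1,p5,p6,p15,p21,p22,p26,p28,p29,p30,p33,p35}
  U6: {p1,p4,p5,p7,p8,p10,p12,p17,p18,p20,p21,p31,p35}
  U12: {p14,p17,p32}
  U13: {p9,p32,p34}
  U14: {p9,p25,p28}
  U15: {p5,p6,p28}
  U16: {p5,p17,p18}
  U23: {p24,p26,p32}
  U24: {p3,p10,p33,p37}
  U25: {p22,p26,p33}
  U26: {p4,p10,p17}
  U34: {p9,p12,p13}
  U35: {p15,p21,p26}
  U36: {p7,p12,p21}
  U45: {p28,p30,p33}
  U46: {p10,p12,p20}
  U56: {p1,p5,p21,p35}
  U123: {p32}
  U126: {p17}
  U134: {p9}
  U145: {p28}
  U156: {p5}
  U235: {p26}
  U245: {p33}
  U246: {p10}
  U346: {p12}
  U356: {p21}
C dims 6,15,10; δ0: rk 5, SNF 1^5; δ1: rk 10, SNF 1^9·2
degree 0: 6−5−0 = 1 → Ȟ^0 ≅ Z
degree 1: 15−10−5 = 0 → Ȟ^1 ≅ 0
degree 2: 10−0−10 = 0 plus torsion [2] → Ȟ^2 ≅ Z/2


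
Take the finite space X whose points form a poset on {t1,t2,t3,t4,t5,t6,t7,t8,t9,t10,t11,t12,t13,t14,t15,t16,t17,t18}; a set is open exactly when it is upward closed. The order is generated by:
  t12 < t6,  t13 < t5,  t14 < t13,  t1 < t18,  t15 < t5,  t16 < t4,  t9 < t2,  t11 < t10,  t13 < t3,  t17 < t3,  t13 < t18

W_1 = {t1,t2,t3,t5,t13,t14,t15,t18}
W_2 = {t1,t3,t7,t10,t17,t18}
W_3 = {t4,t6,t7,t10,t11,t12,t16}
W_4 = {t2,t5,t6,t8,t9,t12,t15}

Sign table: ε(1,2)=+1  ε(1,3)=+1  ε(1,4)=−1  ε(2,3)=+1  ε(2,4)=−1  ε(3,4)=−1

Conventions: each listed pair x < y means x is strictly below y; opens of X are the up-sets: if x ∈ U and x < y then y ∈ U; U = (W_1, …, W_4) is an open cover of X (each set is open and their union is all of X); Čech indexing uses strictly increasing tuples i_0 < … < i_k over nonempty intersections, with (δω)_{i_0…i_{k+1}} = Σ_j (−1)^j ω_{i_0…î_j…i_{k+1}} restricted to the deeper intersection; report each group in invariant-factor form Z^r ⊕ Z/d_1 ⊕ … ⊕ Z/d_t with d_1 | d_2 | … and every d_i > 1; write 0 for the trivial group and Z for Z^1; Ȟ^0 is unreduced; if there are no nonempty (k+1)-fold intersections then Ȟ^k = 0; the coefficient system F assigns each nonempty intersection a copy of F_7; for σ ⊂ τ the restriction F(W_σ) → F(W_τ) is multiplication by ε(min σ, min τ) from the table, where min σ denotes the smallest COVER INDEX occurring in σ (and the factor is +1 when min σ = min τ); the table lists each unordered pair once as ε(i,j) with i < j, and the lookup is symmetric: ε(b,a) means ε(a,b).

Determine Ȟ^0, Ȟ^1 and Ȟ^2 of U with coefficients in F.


nonempty intersections:
  W12={t1,t3,t18} W14={t2,t5,t15} W23={t7,t10} W34={t6,t12}
C dims 4,4; δ0: rk_F7 3
Ȟ^0: (4−3)−0=1 ⇒ Z/7
Ȟ^1: (4−0)−3=1 ⇒ Z/7
Ȟ^2: (0−0)−0=0 ⇒ 0

Ȟ^0 ≅ Z/7, Ȟ^1 ≅ Z/7 and Ȟ^2 ≅ 0


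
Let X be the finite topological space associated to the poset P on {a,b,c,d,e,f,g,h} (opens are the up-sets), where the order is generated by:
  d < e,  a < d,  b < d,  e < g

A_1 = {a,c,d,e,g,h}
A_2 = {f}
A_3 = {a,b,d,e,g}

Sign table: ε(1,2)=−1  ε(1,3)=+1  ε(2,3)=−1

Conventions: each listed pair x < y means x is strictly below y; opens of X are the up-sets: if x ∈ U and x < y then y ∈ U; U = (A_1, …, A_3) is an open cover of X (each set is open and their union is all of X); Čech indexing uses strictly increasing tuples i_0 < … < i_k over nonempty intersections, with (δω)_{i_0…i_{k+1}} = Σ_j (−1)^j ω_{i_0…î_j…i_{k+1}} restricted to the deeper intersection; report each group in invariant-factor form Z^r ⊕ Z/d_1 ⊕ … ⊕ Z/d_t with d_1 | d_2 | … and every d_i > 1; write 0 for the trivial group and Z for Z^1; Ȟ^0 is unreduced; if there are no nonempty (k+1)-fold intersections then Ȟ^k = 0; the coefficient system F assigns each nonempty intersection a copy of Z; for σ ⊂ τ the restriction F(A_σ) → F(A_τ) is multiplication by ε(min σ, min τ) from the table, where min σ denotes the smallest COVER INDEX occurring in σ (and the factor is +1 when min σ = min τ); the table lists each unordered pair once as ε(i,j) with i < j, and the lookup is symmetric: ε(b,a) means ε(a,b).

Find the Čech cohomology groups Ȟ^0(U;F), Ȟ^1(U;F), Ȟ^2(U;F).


nonempty intersections:
  A13={a,d,e,g}
C dims 3,1; δ0: rk 1, SNF 1^1
Ȟ^0: (3−1)−0=2 ⇒ Z^2
Ȟ^1: (1−0)−1=0 ⇒ 0
Ȟ^2: (0−0)−0=0 ⇒ 0

Ȟ^0 = Z^2,  Ȟ^1 = 0,  Ȟ^2 = 0


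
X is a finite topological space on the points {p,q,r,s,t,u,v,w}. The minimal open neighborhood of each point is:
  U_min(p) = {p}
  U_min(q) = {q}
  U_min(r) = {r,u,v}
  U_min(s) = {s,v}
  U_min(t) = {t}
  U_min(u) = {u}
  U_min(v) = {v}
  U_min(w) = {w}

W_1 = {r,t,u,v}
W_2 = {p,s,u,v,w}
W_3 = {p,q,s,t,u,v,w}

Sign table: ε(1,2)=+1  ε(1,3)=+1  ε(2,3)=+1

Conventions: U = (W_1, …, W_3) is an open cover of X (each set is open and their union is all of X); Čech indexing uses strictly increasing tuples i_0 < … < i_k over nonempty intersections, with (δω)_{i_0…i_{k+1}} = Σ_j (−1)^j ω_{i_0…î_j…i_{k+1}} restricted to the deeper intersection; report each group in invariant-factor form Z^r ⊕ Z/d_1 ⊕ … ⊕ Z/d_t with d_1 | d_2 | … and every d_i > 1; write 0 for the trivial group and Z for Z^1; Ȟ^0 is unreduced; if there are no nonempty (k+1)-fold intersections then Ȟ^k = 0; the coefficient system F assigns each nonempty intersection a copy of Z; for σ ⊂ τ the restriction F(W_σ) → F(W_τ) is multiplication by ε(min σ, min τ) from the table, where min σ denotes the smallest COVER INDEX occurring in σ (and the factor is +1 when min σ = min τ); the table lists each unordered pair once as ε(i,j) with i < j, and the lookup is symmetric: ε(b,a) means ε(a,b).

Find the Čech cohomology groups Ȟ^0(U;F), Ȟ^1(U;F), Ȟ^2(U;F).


Ȟ^0 = Z,  Ȟ^1 = 0,  Ȟ^2 = 0

nerve of the cover:
  W12={u,v} W13={t,u,v} W23={p,s,u,v,w}
  W123={u,v}
C dims 3,3,1; δ0: rk 2, SNF 1^2; δ1: rk 1, SNF 1^1
Ȟ^0 = (3 − 2) − 0 = 1, so Ȟ^0 ≅ Z
Ȟ^1 = (3 − 1) − 2 = 0, so Ȟ^1 ≅ 0
Ȟ^2 = (1 − 0) − 1 = 0, so Ȟ^2 ≅ 0


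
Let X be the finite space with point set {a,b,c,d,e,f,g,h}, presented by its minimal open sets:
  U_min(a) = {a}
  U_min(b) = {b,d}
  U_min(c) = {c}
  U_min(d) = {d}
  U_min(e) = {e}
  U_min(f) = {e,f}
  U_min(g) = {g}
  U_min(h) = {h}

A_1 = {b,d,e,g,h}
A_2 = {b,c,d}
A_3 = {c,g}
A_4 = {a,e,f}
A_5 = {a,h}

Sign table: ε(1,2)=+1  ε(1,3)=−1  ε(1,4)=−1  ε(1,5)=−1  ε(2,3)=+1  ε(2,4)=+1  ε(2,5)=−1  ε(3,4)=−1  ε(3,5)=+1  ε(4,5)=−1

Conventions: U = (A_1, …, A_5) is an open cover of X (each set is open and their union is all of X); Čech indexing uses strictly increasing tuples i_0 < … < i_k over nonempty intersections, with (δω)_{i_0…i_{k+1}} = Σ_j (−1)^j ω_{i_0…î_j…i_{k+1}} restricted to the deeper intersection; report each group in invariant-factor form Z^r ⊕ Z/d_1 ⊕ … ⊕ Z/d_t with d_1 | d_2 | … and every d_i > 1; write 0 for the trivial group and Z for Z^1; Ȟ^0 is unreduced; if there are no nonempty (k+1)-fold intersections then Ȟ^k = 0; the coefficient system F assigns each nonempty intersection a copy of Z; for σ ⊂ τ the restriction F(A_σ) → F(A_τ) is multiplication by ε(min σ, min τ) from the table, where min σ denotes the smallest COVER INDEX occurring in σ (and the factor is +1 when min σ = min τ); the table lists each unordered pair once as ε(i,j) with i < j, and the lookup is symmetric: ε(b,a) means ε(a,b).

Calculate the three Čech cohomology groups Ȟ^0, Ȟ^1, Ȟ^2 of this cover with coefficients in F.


Ȟ^0 ≅ 0, Ȟ^1 ≅ Z ⊕ Z/2 and Ȟ^2 ≅ 0

nerve simplices:
  A12={b,d} A13={g} A14={e} A15={h} A23={c} A45={a}
C dims 5,6; δ0: rk 5, SNF 1^4·2
degree 0: 5−5−0 = 0 → Ȟ^0 ≅ 0
degree 1: 6−0−5 = 1 plus torsion [2] → Ȟ^1 ≅ Z ⊕ Z/2
degree 2: 0−0−0 = 0 → Ȟ^2 ≅ 0


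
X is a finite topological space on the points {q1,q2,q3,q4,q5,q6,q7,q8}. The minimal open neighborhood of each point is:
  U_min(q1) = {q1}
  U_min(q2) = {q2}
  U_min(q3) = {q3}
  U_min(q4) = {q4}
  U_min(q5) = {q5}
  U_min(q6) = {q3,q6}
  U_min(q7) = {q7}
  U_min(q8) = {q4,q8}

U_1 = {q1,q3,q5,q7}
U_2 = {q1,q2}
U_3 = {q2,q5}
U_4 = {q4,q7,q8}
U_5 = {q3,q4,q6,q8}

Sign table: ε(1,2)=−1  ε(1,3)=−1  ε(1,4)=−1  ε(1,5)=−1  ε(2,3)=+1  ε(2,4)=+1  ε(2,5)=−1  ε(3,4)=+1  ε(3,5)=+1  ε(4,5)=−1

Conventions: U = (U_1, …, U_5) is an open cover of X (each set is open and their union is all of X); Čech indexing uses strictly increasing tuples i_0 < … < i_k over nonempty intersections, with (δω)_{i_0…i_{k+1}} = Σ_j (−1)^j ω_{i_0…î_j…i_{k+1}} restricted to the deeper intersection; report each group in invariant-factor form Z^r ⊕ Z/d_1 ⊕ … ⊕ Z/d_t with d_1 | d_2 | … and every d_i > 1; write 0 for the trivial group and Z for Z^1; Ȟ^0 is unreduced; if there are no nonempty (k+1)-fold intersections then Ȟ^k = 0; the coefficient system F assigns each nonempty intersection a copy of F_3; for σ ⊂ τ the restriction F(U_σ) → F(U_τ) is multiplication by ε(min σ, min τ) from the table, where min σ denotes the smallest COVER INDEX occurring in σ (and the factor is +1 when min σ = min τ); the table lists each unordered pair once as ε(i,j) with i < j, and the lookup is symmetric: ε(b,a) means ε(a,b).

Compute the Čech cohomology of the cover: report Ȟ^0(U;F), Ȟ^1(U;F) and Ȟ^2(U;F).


nerve simplices:
  U12={q1} U13={q5} U14={q7} U15={q3} U23={q2} U45={q4,q8}
C dims 5,6; δ0: rk_F3 5
degree 0: 5−5−0 = 0 → Ȟ^0 ≅ 0
degree 1: 6−0−5 = 1 → Ȟ^1 ≅ Z/3
degree 2: 0−0−0 = 0 → Ȟ^2 ≅ 0

Ȟ^0 = 0,  Ȟ^1 = Z/3,  Ȟ^2 = 0


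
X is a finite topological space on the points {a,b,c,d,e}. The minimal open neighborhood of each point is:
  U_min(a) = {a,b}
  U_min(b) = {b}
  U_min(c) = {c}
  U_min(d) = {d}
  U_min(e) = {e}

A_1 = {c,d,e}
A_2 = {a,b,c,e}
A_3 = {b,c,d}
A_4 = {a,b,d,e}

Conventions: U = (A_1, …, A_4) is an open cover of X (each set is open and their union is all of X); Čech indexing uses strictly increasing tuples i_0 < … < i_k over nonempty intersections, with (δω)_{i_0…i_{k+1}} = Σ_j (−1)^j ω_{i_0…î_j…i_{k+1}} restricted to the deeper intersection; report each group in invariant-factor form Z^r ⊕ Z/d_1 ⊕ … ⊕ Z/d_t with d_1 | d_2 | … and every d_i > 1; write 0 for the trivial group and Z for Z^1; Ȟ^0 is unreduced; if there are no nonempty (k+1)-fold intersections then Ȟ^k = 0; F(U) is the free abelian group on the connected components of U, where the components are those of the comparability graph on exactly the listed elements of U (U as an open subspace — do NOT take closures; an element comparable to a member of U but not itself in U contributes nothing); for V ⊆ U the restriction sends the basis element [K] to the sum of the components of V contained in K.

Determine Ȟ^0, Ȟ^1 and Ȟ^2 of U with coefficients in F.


nerve of the cover:
  A12={c,e} A13={c,d} A14={d,e} A23={b,c} A24={a,b,e} A34={b,d}
  A123={c} A124={e} A134={d} A234={b}
components per intersection:
  A1: {c} {d} {e}
  A2: {a,b} {c} {e}
  A3: {b} {c} {d}
  A4: {a,b} {d} {e}
  A12: {c} {e}
  A13: {c} {d}
  A14: {d} {e}
  A23: {b} {c}
  A24: {a,b} {e}
  A34: {b} {d}
  A123: {c}
  A124: {e}
  A134: {d}
  A234: {b}
C dims 12,12,4; δ0: rk 8, SNF 1^8; δ1: rk 4, SNF 1^4
Ȟ^0 = (12 − 8) − 0 = 4, so Ȟ^0 ≅ Z^4
Ȟ^1 = (12 − 4) − 8 = 0, so Ȟ^1 ≅ 0
Ȟ^2 = (4 − 0) − 4 = 0, so Ȟ^2 ≅ 0

Ȟ^0(U;F) ≅ Z^4, Ȟ^1(U;F) ≅ 0 and Ȟ^2(U;F) ≅ 0


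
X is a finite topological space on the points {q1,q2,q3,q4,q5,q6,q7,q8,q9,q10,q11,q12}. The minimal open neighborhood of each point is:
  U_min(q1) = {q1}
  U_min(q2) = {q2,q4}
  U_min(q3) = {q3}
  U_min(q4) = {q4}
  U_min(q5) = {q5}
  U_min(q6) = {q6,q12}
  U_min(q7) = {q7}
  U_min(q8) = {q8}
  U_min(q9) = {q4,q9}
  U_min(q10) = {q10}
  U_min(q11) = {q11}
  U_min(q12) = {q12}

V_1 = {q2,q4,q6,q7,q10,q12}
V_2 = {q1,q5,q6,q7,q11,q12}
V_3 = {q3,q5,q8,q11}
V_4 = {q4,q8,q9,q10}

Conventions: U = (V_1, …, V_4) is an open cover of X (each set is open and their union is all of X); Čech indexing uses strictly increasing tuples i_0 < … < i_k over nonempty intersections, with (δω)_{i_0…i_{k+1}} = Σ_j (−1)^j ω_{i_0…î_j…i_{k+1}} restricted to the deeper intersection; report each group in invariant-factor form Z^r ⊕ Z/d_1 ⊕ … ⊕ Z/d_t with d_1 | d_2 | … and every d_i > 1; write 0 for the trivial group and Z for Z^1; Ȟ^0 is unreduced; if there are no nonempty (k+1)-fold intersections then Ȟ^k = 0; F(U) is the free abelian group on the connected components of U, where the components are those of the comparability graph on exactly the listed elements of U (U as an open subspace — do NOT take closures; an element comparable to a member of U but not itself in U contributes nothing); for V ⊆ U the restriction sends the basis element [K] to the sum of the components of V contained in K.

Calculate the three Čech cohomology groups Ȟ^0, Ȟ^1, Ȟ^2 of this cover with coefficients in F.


Ȟ^0 ≅ Z^9,  Ȟ^1 ≅ 0,  Ȟ^2 ≅ 0

nerve of the cover:
  V12={q6,q7,q12} V14={q4,q10} V23={q5,q11} V34={q8}
components per intersection:
  V1: {q2,q4} {q6,q12} {q7} {q10}
  V2: {q1} {q5} {q6,q12} {q7} {q11}
  V3: {q3} {q5} {q8} {q11}
  V4: {q4,q9} {q8} {q10}
  V12: {q6,q12} {q7}
  V14: {q4} {q10}
  V23: {q5} {q11}
  V34: {q8}
C dims 16,7; δ0: rk 7, SNF 1^7
Ȟ^0 = (16 − 7) − 0 = 9, so Ȟ^0 ≅ Z^9
Ȟ^1 = (7 − 0) − 7 = 0, so Ȟ^1 ≅ 0
Ȟ^2 = (0 − 0) − 0 = 0, so Ȟ^2 ≅ 0


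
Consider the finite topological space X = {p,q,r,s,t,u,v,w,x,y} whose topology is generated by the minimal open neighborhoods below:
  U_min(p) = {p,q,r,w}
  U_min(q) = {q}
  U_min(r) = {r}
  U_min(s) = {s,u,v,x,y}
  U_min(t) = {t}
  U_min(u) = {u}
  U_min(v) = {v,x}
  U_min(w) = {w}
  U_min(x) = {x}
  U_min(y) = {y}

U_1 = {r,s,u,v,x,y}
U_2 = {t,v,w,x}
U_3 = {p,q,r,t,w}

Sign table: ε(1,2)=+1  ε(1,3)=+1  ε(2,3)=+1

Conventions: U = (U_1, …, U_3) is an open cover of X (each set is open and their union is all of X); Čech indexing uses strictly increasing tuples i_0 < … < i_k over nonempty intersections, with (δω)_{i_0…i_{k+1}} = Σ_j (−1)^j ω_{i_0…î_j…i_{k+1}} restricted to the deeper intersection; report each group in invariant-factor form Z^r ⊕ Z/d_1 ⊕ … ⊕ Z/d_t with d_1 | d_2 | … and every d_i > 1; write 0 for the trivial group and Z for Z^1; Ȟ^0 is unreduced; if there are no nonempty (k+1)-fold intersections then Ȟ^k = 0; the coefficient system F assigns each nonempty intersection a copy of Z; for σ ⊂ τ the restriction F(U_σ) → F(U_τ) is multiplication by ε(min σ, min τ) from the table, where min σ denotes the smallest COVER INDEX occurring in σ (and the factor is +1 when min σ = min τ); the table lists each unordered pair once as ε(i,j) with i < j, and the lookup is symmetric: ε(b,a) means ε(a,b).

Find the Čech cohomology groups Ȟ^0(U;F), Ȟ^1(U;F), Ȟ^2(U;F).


nonempty overlaps:
  U12={v,x} U13={r} U23={t,w}
C dims 3,3; δ0: rk 2, SNF 1^2
degree 0: 3−2−0 = 1 → Ȟ^0 ≅ Z
degree 1: 3−0−2 = 1 → Ȟ^1 ≅ Z
degree 2: 0−0−0 = 0 → Ȟ^2 ≅ 0

Ȟ^0(U;F) ≅ Z, Ȟ^1(U;F) ≅ Z, Ȟ^2(U;F) ≅ 0


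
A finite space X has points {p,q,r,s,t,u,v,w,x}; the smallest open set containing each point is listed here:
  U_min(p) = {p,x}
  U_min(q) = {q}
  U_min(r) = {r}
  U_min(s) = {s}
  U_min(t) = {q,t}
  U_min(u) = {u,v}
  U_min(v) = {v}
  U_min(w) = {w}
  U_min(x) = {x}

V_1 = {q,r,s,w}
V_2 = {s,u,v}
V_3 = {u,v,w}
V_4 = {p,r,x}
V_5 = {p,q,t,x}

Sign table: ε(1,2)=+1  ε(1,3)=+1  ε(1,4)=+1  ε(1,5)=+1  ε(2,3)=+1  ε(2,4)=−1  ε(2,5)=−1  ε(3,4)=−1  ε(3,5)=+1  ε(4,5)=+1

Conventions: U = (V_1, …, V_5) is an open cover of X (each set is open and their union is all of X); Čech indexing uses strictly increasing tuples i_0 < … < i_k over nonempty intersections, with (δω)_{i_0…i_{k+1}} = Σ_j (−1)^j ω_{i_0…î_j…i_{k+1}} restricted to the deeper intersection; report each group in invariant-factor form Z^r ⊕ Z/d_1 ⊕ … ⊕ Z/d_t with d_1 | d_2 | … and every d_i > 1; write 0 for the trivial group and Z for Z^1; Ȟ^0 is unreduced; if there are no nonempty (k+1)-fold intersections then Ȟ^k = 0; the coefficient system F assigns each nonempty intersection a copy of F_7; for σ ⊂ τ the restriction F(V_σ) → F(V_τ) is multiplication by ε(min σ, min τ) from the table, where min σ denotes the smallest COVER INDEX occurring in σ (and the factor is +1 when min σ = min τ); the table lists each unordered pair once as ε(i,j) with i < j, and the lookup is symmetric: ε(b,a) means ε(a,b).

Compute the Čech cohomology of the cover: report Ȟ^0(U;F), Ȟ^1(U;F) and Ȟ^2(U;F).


nerve simplices:
  V12={s} V13={w} V14={r} V15={q} V23={u,v} V45={p,x}
C dims 5,6; δ0: rk_F7 4
degree 0: 5−4−0 = 1 → Ȟ^0 ≅ Z/7
degree 1: 6−0−4 = 2 → Ȟ^1 ≅ Z/7 ⊕ Z/7
degree 2: 0−0−0 = 0 → Ȟ^2 ≅ 0

Ȟ^0(U;F) ≅ Z/7, Ȟ^1(U;F) ≅ Z/7 ⊕ Z/7, Ȟ^2(U;F) ≅ 0


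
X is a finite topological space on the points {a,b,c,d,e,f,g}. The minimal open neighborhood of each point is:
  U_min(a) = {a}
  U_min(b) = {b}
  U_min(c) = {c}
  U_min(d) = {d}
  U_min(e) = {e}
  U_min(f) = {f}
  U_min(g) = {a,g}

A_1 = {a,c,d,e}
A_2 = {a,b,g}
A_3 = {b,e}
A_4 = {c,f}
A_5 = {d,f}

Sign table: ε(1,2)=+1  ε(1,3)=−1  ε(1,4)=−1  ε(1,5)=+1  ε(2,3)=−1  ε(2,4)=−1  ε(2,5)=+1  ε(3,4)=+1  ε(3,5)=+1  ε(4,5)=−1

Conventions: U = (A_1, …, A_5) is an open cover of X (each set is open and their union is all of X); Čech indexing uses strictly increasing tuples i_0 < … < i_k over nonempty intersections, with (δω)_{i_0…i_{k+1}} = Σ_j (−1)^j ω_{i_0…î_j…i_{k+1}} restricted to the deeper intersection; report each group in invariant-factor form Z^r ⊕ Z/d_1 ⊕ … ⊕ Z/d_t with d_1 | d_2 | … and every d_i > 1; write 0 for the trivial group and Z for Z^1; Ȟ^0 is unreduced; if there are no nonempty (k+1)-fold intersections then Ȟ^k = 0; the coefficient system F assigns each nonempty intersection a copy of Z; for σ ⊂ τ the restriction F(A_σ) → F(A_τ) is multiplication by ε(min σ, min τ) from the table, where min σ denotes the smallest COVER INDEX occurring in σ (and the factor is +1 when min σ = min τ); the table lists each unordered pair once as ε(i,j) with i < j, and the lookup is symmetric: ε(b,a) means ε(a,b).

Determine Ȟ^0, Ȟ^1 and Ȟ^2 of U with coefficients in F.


nerve of the cover:
  A12={a} A13={e} A14={c} A15={d} A23={b} A45={f}
C dims 5,6; δ0: rk 4, SNF 1^4
Ȟ^0 = (5 − 4) − 0 = 1, so Ȟ^0 ≅ Z
Ȟ^1 = (6 − 0) − 4 = 2, so Ȟ^1 ≅ Z^2
Ȟ^2 = (0 − 0) − 0 = 0, so Ȟ^2 ≅ 0

Ȟ^0(U;F) ≅ Z; Ȟ^1(U;F) ≅ Z^2; Ȟ^2(U;F) ≅ 0


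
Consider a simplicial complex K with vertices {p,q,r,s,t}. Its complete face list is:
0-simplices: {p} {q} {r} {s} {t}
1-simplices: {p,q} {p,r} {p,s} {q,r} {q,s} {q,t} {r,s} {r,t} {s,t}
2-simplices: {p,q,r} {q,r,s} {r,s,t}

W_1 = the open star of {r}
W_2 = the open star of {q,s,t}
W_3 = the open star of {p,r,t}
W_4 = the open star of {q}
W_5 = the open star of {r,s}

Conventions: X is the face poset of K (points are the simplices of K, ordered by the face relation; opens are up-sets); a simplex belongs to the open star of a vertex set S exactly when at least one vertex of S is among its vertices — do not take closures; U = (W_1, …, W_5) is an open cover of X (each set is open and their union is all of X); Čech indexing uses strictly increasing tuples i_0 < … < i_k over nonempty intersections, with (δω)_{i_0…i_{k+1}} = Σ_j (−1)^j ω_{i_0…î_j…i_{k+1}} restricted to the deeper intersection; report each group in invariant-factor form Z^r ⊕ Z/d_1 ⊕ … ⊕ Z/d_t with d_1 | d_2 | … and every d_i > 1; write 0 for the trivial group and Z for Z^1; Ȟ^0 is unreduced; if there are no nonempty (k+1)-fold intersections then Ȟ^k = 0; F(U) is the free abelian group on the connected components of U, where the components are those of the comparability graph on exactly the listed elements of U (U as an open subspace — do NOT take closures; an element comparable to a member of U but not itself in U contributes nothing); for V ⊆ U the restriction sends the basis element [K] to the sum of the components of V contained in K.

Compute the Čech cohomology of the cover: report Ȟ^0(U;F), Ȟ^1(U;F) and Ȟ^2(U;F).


Ȟ^0(U;F) ≅ Z; Ȟ^1(U;F) ≅ Z; Ȟ^2(U;F) ≅ 0

nerve simplices:
  W1={{r},{p,r},{q,r},{r,s},{r,t},{p,q,r},{q,r,s},{r,s,t}} W2={{q},{s},{t},{p,q},{p,s},{q,r},{q,s},{q,t},{r,s},{r,t},{s,t},{p,q,r},{q,r,s},{r,s,t}} W3={{p},{r},{t},{p,q},{p,r},{p,s},{q,r},{q,t},{r,s},{r,t},{s,t},{p,q,r},{q,r,s},{r,s,t}} W4={{q},{p,q},{q,r},{q,s},{q,t},{p,q,r},{q,r,s}} W5={{r},{s},{p,r},{p,s},{q,r},{q,s},{r,s},{r,t},{s,t},{p,q,r},{q,r,s},{r,s,t}}
  W12={{q,r},{r,s},{r,t},{p,q,r},{q,r,s},{r,s,t}} W13={{r},{p,r},{q,r},{r,s},{r,t},{p,q,r},{q,r,s},{r,s,t}} W14={{q,r},{p,q,r},{q,r,s}} W15={{r},{p,r},{q,r},{r,s},{r,t},{p,q,r},{q,r,s},{r,s,t}} W23={{t},{p,q},{p,s},{q,r},{q,t},{r,s},{r,t},{s,t},{p,q,r},{q,r,s},{r,s,t}} W24={{q},{p,q},{q,r},{q,s},{q,t},{p,q,r},{q,r,s}} W25={{s},{p,s},{q,r},{q,s},{r,s},{r,t},{s,t},{p,q,r},{q,r,s},{r,s,t}} W34={{p,q},{q,r},{q,t},{p,q,r},{q,r,s}} W35={{r},{p,r},{p,s},{q,r},{r,s},{r,t},{s,t},{p,q,r},{q,r,s},{r,s,t}} W45={{q,r},{q,s},{p,q,r},{q,r,s}}
  W123={{q,r},{r,s},{r,t},{p,q,r},{q,r,s},{r,s,t}} W124={{q,r},{p,q,r},{q,r,s}} W125={{q,r},{r,s},{r,t},{p,q,r},{q,r,s},{r,s,t}} W134={{q,r},{p,q,r},{q,r,s}} W135={{r},{p,r},{q,r},{r,s},{r,t},{p,q,r},{q,r,s},{r,s,t}} W145={{q,r},{p,q,r},{q,r,s}} W234={{p,q},{q,r},{q,t},{p,q,r},{q,r,s}} W235={{p,s},{q,r},{r,s},{r,t},{s,t},{p,q,r},{q,r,s},{r,s,t}} W245={{q,r},{q,s},{p,q,r},{q,r,s}} W345={{q,r},{p,q,r},{q,r,s}}
  W1234={{q,r},{p,q,r},{q,r,s}} W1235={{q,r},{r,s},{r,t},{p,q,r},{q,r,s},{r,s,t}} W1245={{q,r},{p,q,r},{q,r,s}} W1345={{q,r},{p,q,r},{q,r,s}} W2345={{q,r},{p,q,r},{q,r,s}}
  W12345={{q,r},{p,q,r},{q,r,s}}
components per intersection:
  W1: {{r},{p,r},{q,r},{r,s},{r,t},{p,q,r},{q,r,s},{r,s,t}}
  W2: {{q},{s},{t},{p,q},{p,s},{q,r},{q,s},{q,t},{r,s},{r,t},{s,t},{p,q,r},{q,r,s},{r,s,t}}
  W3: {{p},{r},{t},{p,q},{p,r},{p,s},{q,r},{q,t},{r,s},{r,t},{s,t},{p,q,r},{q,r,s},{r,s,t}}
  W4: {{q},{p,q},{q,r},{q,s},{q,t},{p,q,r},{q,r,s}}
  W5: {{r},{s},{p,r},{p,s},{q,r},{q,s},{r,s},{r,t},{s,t},{p,q,r},{q,r,s},{r,s,t}}
  W12: {{q,r},{r,s},{r,t},{p,q,r},{q,r,s},{r,s,t}}
  W13: {{r},{p,r},{q,r},{r,s},{r,t},{p,q,r},{q,r,s},{r,s,t}}
  W14: {{q,r},{p,q,r},{q,r,s}}
  W15: {{r},{p,r},{q,r},{r,s},{r,t},{p,q,r},{q,r,s},{r,s,t}}
  W23: {{t},{p,q},{q,r},{q,t},{r,s},{r,t},{s,t},{p,q,r},{q,r,s},{r,s,t}} {{p,s}}
  W24: {{q},{p,q},{q,r},{q,s},{q,t},{p,q,r},{q,r,s}}
  W25: {{s},{p,s},{q,r},{q,s},{r,s},{r,t},{s,t},{p,q,r},{q,r,s},{r,s,t}}
  W34: {{p,q},{q,r},{p,q,r},{q,r,s}} {{q,t}}
  W35: {{r},{p,r},{q,r},{r,s},{r,t},{s,t},{p,q,r},{q,r,s},{r,s,t}} {{p,s}}
  W45: {{q,r},{q,s},{p,q,r},{q,r,s}}
  W123: {{q,r},{r,s},{r,t},{p,q,r},{q,r,s},{r,s,t}}
  W124: {{q,r},{p,q,r},{q,r,s}}
  W125: {{q,r},{r,s},{r,t},{p,q,r},{q,r,s},{r,s,t}}
  W134: {{q,r},{p,q,r},{q,r,s}}
  W135: {{r},{p,r},{q,r},{r,s},{r,t},{p,q,r},{q,r,s},{r,s,t}}
  W145: {{q,r},{p,q,r},{q,r,s}}
  W234: {{p,q},{q,r},{p,q,r},{q,r,s}} {{q,t}}
  W235: {{p,s}} {{q,r},{r,s},{r,t},{s,t},{p,q,r},{q,r,s},{r,s,t}}
  W245: {{q,r},{q,s},{p,q,r},{q,r,s}}
  W345: {{q,r},{p,q,r},{q,r,s}}
  W1234: {{q,r},{p,q,r},{q,r,s}}
  W1235: {{q,r},{r,s},{r,t},{p,q,r},{q,r,s},{r,s,t}}
  W1245: {{q,r},{p,q,r},{q,r,s}}
  W1345: {{q,r},{p,q,r},{q,r,s}}
  W2345: {{q,r},{p,q,r},{q,r,s}}
  W12345: {{q,r},{p,q,r},{q,r,s}}
C dims 5,13,12,5; δ0: rk 4, SNF 1^4; δ1: rk 8, SNF 1^8; δ2: rk 4, SNF 1^4
degree 0: 5−4−0 = 1 → Ȟ^0 ≅ Z
degree 1: 13−8−4 = 1 → Ȟ^1 ≅ Z
degree 2: 12−4−8 = 0 → Ȟ^2 ≅ 0


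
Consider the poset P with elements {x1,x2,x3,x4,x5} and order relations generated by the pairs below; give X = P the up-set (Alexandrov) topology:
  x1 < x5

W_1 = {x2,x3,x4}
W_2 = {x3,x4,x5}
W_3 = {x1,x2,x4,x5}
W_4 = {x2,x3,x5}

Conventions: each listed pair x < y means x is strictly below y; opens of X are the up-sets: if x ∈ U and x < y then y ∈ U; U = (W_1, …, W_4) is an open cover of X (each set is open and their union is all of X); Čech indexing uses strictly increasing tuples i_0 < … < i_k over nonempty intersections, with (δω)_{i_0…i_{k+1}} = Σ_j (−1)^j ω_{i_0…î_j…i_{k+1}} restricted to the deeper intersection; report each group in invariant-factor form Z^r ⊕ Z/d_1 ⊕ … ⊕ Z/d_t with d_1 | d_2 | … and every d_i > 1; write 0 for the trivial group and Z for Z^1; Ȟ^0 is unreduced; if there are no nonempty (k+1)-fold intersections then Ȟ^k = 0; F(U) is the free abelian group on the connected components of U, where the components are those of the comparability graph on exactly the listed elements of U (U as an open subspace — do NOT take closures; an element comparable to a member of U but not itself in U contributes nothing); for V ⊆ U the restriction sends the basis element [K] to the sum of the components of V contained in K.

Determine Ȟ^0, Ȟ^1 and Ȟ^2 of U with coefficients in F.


Ȟ^0(U;F) ≅ Z^4; Ȟ^1(U;F) ≅ 0; Ȟ^2(U;F) ≅ 0

nonempty overlaps:
  W12={x3,x4} W13={x2,x4} W14={x2,x3} W23={x4,x5} W24={x3,x5} W34={x2,x5}
  W123={x4} W124={x3} W134={x2} W234={x5}
components per intersection:
  W1: {x2} {x3} {x4}
  W2: {x3} {x4} {x5}
  W3: {x1,x5} {x2} {x4}
  W4: {x2} {x3} {x5}
  W12: {x3} {x4}
  W13: {x2} {x4}
  W14: {x2} {x3}
  W23: {x4} {x5}
  W24: {x3} {x5}
  W34: {x2} {x5}
  W123: {x4}
  W124: {x3}
  W134: {x2}
  W234: {x5}
C dims 12,12,4; δ0: rk 8, SNF 1^8; δ1: rk 4, SNF 1^4
degree 0: 12−8−0 = 4 → Ȟ^0 ≅ Z^4
degree 1: 12−4−8 = 0 → Ȟ^1 ≅ 0
degree 2: 4−0−4 = 0 → Ȟ^2 ≅ 0


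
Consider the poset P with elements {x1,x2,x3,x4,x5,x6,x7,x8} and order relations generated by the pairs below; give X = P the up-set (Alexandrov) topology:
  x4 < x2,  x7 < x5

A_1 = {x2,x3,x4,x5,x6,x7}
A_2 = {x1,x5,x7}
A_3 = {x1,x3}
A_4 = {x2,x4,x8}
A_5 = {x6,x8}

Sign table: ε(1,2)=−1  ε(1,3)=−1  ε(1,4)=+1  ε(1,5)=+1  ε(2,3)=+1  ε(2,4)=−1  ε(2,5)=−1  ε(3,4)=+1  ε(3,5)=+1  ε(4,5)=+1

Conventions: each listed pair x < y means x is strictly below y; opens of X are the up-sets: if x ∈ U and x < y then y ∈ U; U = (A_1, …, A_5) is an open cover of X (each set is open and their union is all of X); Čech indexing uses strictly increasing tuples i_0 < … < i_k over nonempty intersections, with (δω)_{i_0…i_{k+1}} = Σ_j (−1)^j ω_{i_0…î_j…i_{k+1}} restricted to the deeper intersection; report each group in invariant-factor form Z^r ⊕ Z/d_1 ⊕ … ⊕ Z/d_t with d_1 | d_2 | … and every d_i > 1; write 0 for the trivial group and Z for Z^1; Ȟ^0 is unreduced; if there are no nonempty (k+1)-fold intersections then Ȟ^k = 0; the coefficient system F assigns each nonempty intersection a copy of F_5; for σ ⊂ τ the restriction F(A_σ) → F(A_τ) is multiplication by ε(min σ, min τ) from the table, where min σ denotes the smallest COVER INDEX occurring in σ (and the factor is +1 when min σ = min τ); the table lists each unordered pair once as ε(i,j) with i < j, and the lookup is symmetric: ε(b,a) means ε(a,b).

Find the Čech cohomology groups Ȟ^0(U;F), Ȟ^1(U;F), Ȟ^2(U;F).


Ȟ^0 ≅ Z/5,  Ȟ^1 ≅ Z/5 ⊕ Z/5,  Ȟ^2 ≅ 0

nerve simplices:
  A12={x5,x7} A13={x3} A14={x2,x4} A15={x6} A23={x1} A45={x8}
C dims 5,6; δ0: rk_F5 4
degree 0: 5−4−0 = 1 → Ȟ^0 ≅ Z/5
degree 1: 6−0−4 = 2 → Ȟ^1 ≅ Z/5 ⊕ Z/5
degree 2: 0−0−0 = 0 → Ȟ^2 ≅ 0


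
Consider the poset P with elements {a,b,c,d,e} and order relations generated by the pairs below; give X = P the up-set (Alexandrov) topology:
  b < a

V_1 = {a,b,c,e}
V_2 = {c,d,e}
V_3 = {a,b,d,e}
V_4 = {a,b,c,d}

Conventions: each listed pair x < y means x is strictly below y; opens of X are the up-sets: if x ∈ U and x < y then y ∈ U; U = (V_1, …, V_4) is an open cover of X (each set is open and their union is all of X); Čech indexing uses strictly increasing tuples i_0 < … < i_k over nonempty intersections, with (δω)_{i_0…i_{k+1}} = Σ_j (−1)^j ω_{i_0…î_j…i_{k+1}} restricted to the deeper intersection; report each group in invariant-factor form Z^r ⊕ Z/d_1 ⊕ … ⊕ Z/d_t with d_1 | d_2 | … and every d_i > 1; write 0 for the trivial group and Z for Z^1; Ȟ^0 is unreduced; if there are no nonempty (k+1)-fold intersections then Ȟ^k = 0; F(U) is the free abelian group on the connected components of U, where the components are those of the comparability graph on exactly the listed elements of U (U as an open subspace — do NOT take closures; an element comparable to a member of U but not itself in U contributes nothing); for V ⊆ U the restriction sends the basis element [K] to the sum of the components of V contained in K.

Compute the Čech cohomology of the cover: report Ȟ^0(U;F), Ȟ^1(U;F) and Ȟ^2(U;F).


nerve simplices:
  V12={c,e} V13={a,b,e} V14={a,b,c} V23={d,e} V24={c,d} V34={a,b,d}
  V123={e} V124={c} V134={a,b} V234={d}
components per intersection:
  V1: {a,b} {c} {e}
  V2: {c} {d} {e}
  V3: {a,b} {d} {e}
  V4: {a,b} {c} {d}
  V12: {c} {e}
  V13: {a,b} {e}
  V14: {a,b} {c}
  V23: {d} {e}
  V24: {c} {d}
  V34: {a,b} {d}
  V123: {e}
  V124: {c}
  V134: {a,b}
  V234: {d}
C dims 12,12,4; δ0: rk 8, SNF 1^8; δ1: rk 4, SNF 1^4
degree 0: 12−8−0 = 4 → Ȟ^0 ≅ Z^4
degree 1: 12−4−8 = 0 → Ȟ^1 ≅ 0
degree 2: 4−0−4 = 0 → Ȟ^2 ≅ 0

Ȟ^0 = Z^4, Ȟ^1 = 0, Ȟ^2 = 0
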